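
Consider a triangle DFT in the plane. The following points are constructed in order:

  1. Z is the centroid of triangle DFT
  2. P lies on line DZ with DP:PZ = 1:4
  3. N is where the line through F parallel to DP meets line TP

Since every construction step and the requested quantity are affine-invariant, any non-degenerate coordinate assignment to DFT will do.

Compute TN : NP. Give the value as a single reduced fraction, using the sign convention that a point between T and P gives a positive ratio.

TN:NP = -2

Set D = (0, 0), F = (1, 0), T = (0, 1); any affine frame gives the same invariant.
1. Z is the centroid of triangle DFT ⇒ Z = (1/3, 1/3)
2. P lies on line DZ with DP:PZ = 1:4 ⇒ P = (1/15, 1/15)
3. N is where the line through F parallel to DP meets line TP ⇒ N = (2/15, -13/15)
N = T + t·(P−T) with t = 2, so TN:NP = t:(1−t) = 2:-1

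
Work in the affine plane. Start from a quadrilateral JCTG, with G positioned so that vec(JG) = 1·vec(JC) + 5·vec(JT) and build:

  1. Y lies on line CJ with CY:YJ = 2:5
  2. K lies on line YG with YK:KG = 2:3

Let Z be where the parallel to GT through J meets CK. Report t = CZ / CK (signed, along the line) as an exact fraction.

t = 70/47

Set J = (0, 0), C = (1, 0), T = (0, 1), G = (1, 5); any affine frame gives the same invariant.
1. Y lies on line CJ with CY:YJ = 2:5 ⇒ Y = (5/7, 0)
2. K lies on line YG with YK:KG = 2:3 ⇒ K = (29/35, 2)
through J parallel to GT: direction (-1, -4); meets CK at Z = (35/47, 140/47)
Z = C + t·(K−C) with t = 70/47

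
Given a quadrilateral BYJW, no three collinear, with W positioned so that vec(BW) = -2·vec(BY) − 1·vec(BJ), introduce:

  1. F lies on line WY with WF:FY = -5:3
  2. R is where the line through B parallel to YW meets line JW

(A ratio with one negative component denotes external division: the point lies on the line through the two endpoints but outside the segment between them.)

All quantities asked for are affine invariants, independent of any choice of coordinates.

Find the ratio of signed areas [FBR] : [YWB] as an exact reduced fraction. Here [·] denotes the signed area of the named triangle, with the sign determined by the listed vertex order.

Assign B = (0, 0), Y = (1, 0), J = (0, 1), W = (-2, -1) — the answer is frame-independent, so this choice is without loss of generality.
1. F lies on line WY with WF:FY = -5:3 ⇒ F = (11/2, 3/2)
2. R is where the line through B parallel to YW meets line JW ⇒ R = (-3/2, -1/2)
2·[FBR] = 1/2, 2·[YWB] = -1
[FBR]:[YWB] = 1/2:-1 = -1/2

[FBR]:[YWB] = -1/2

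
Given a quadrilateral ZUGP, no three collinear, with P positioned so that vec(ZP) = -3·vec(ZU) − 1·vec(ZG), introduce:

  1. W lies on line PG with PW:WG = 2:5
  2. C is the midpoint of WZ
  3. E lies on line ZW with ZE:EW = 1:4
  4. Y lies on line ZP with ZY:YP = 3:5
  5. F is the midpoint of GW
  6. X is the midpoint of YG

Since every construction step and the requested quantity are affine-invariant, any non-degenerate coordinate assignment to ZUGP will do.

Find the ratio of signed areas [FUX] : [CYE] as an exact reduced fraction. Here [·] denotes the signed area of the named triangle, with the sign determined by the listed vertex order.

Set Z = (0, 0), U = (1, 0), G = (0, 1), P = (-3, -1); any affine frame gives the same invariant.
1. W lies on line PG with PW:WG = 2:5 ⇒ W = (-15/7, -3/7)
2. C is the midpoint of WZ ⇒ C = (-15/14, -3/14)
3. E lies on line ZW with ZE:EW = 1:4 ⇒ E = (-3/7, -3/35)
4. Y lies on line ZP with ZY:YP = 3:5 ⇒ Y = (-9/8, -3/8)
5. F is the midpoint of GW ⇒ F = (-15/14, 2/7)
6. X is the midpoint of YG ⇒ X = (-9/16, 5/16)
2·[FUX] = 45/224, 2·[CYE] = 27/280
[FUX]:[CYE] = 45/224:27/280 = 25/12

[FUX]:[CYE] = 25/12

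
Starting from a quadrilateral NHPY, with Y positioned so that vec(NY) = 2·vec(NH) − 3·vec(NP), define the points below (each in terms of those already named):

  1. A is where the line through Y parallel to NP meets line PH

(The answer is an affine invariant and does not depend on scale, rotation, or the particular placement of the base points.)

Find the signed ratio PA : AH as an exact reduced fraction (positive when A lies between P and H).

PA:AH = -2

Set N = (0, 0), H = (1, 0), P = (0, 1), Y = (2, -3); any affine frame gives the same invariant.
1. A is where the line through Y parallel to NP meets line PH ⇒ A = (2, -1)
A = P + t·(H−P) with t = 2, so PA:AH = t:(1−t) = 2:-1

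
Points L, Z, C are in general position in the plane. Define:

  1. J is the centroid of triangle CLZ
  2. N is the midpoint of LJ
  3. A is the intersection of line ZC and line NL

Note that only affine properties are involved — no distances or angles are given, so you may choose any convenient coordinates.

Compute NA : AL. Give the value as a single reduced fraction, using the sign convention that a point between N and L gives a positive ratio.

NA:AL = -2/3

Set L = (0, 0), Z = (1, 0), C = (0, 1); any affine frame gives the same invariant.
1. J is the centroid of triangle CLZ ⇒ J = (1/3, 1/3)
2. N is the midpoint of LJ ⇒ N = (1/6, 1/6)
3. A is the intersection of line ZC and line NL ⇒ A = (1/2, 1/2)
A = N + t·(L−N) with t = -2, so NA:AL = t:(1−t) = -2:3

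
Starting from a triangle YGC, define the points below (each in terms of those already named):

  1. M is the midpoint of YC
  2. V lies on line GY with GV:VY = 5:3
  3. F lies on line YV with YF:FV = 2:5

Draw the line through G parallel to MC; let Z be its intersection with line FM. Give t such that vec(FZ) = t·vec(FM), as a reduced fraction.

t = -25/3

Work in coordinates with Y = (0, 0), G = (1, 0), C = (0, 1).
1. M is the midpoint of YC ⇒ M = (0, 1/2)
2. V lies on line GY with GV:VY = 5:3 ⇒ V = (3/8, 0)
3. F lies on line YV with YF:FV = 2:5 ⇒ F = (3/28, 0)
through G parallel to MC: direction (0, 1/2); meets FM at Z = (1, -25/6)
Z = F + t·(M−F) with t = -25/3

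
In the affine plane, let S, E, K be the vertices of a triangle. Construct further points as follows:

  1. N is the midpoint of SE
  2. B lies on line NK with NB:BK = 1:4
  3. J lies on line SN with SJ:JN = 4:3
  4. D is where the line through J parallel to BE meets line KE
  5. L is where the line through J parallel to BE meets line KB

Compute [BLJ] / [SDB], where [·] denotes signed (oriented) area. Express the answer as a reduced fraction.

[BLJ]:[SDB] = -30/203

Set S = (0, 0), E = (1, 0), K = (0, 1); any affine frame gives the same invariant.
1. N is the midpoint of SE ⇒ N = (1/2, 0)
2. B lies on line NK with NB:BK = 1:4 ⇒ B = (2/5, 1/5)
3. J lies on line SN with SJ:JN = 4:3 ⇒ J = (2/7, 0)
4. D is where the line through J parallel to BE meets line KE ⇒ D = (19/14, -5/14)
5. L is where the line through J parallel to BE meets line KB ⇒ L = (19/35, -3/35)
2·[BLJ] = -3/49, 2·[SDB] = 29/70
[BLJ]:[SDB] = -3/49:29/70 = -30/203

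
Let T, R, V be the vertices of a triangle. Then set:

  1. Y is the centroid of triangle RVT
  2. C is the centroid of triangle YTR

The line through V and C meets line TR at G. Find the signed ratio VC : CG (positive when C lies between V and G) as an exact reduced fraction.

Work in coordinates with T = (0, 0), R = (1, 0), V = (0, 1).
1. Y is the centroid of triangle RVT ⇒ Y = (1/3, 1/3)
2. C is the centroid of triangle YTR ⇒ C = (4/9, 1/9)
line VC meets TR at G = (1/2, 0)
C = V + t·(G−V) with t = 8/9, so VC:CG = 8/9:1/9

VC:CG = 8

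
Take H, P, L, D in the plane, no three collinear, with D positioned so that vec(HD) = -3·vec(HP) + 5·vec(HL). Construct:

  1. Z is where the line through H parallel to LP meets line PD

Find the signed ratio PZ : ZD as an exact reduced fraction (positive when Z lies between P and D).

Assign H = (0, 0), P = (1, 0), L = (0, 1), D = (-3, 5) — the answer is frame-independent, so this choice is without loss of generality.
1. Z is where the line through H parallel to LP meets line PD ⇒ Z = (5, -5)
Z = P + t·(D−P) with t = -1, so PZ:ZD = t:(1−t) = -1:2

PZ:ZD = -1/2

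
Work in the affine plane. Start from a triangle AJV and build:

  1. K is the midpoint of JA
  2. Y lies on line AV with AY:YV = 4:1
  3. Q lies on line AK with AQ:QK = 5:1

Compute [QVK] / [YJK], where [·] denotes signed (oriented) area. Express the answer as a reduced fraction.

Set A = (0, 0), J = (1, 0), V = (0, 1); any affine frame gives the same invariant.
1. K is the midpoint of JA ⇒ K = (1/2, 0)
2. Y lies on line AV with AY:YV = 4:1 ⇒ Y = (0, 4/5)
3. Q lies on line AK with AQ:QK = 5:1 ⇒ Q = (5/12, 0)
2·[QVK] = -1/12, 2·[YJK] = -2/5
[QVK]:[YJK] = -1/12:-2/5 = 5/24

[QVK]:[YJK] = 5/24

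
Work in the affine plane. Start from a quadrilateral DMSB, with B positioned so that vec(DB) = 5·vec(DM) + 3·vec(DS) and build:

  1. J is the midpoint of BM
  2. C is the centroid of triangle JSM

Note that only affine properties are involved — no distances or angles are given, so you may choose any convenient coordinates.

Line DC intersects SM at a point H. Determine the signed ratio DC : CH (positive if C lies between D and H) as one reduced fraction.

DC:CH = -13/7

Choose coordinates D = (0, 0), M = (1, 0), S = (0, 1), B = (5, 3).
1. J is the midpoint of BM ⇒ J = (3, 3/2)
2. C is the centroid of triangle JSM ⇒ C = (4/3, 5/6)
line DC meets SM at H = (8/13, 5/13)
C = D + t·(H−D) with t = 13/6, so DC:CH = 13/6:-7/6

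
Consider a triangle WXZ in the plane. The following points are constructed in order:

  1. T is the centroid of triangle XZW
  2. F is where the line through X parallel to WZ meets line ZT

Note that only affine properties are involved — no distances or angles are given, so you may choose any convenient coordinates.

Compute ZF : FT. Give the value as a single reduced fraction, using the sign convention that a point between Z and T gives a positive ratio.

Choose coordinates W = (0, 0), X = (1, 0), Z = (0, 1).
1. T is the centroid of triangle XZW ⇒ T = (1/3, 1/3)
2. F is where the line through X parallel to WZ meets line ZT ⇒ F = (1, -1)
F = Z + t·(T−Z) with t = 3, so ZF:FT = t:(1−t) = 3:-2

ZF:FT = -3/2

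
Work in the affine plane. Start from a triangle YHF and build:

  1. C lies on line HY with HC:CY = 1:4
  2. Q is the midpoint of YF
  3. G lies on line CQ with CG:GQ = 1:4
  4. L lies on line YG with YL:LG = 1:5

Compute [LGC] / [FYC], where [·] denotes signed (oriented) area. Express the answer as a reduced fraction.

[LGC]:[FYC] = -1/12

Set Y = (0, 0), H = (1, 0), F = (0, 1); any affine frame gives the same invariant.
1. C lies on line HY with HC:CY = 1:4 ⇒ C = (4/5, 0)
2. Q is the midpoint of YF ⇒ Q = (0, 1/2)
3. G lies on line CQ with CG:GQ = 1:4 ⇒ G = (16/25, 1/10)
4. L lies on line YG with YL:LG = 1:5 ⇒ L = (8/75, 1/60)
2·[LGC] = -1/15, 2·[FYC] = 4/5
[LGC]:[FYC] = -1/15:4/5 = -1/12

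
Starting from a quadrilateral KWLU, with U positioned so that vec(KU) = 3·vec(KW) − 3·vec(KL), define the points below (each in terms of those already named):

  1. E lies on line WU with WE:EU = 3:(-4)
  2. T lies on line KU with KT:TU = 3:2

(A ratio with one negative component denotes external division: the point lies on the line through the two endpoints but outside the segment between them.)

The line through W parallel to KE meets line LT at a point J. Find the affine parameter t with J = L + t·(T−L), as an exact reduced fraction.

t = 20/11

Work in coordinates with K = (0, 0), W = (1, 0), L = (0, 1), U = (3, -3).
1. E lies on line WU with WE:EU = 3:(-4) ⇒ E = (-5, 9)
2. T lies on line KU with KT:TU = 3:2 ⇒ T = (9/5, -9/5)
through W parallel to KE: direction (-5, 9); meets LT at J = (36/11, -45/11)
J = L + t·(T−L) with t = 20/11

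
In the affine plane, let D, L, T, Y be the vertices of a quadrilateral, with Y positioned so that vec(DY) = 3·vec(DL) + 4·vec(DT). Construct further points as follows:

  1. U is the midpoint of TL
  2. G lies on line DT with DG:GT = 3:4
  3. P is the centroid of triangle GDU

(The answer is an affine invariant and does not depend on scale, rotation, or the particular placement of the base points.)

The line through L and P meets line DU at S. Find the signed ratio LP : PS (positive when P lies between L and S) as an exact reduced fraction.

Set D = (0, 0), L = (1, 0), T = (0, 1), Y = (3, 4); any affine frame gives the same invariant.
1. U is the midpoint of TL ⇒ U = (1/2, 1/2)
2. G lies on line DT with DG:GT = 3:4 ⇒ G = (0, 3/7)
3. P is the centroid of triangle GDU ⇒ P = (1/6, 13/42)
line LP meets DU at S = (13/48, 13/48)
P = L + t·(S−L) with t = 8/7, so LP:PS = 8/7:-1/7

LP:PS = -8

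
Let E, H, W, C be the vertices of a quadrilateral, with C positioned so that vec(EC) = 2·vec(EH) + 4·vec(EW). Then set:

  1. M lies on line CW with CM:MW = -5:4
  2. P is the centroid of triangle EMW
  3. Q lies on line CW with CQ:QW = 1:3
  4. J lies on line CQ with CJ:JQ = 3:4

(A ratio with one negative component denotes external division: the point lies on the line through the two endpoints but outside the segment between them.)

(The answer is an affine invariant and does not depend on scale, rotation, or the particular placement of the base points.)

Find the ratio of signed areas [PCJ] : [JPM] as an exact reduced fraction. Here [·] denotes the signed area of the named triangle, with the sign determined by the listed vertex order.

Assign E = (0, 0), H = (1, 0), W = (0, 1), C = (2, 4) — the answer is frame-independent, so this choice is without loss of generality.
1. M lies on line CW with CM:MW = -5:4 ⇒ M = (-8, -11)
2. P is the centroid of triangle EMW ⇒ P = (-8/3, -10/3)
3. Q lies on line CW with CQ:QW = 1:3 ⇒ Q = (3/2, 13/4)
4. J lies on line CQ with CJ:JQ = 3:4 ⇒ J = (25/14, 103/28)
2·[PCJ] = 1/14, 2·[JPM] = -137/42
[PCJ]:[JPM] = 1/14:-137/42 = -3/137

[PCJ]:[JPM] = -3/137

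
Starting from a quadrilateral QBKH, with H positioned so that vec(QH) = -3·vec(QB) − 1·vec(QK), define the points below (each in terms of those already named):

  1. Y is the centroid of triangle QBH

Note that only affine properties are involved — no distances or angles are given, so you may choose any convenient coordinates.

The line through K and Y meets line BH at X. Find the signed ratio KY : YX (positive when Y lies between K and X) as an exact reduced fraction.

Assign Q = (0, 0), B = (1, 0), K = (0, 1), H = (-3, -1) — the answer is frame-independent, so this choice is without loss of generality.
1. Y is the centroid of triangle QBH ⇒ Y = (-2/3, -1/3)
line KY meets BH at X = (-5/7, -3/7)
Y = K + t·(X−K) with t = 14/15, so KY:YX = 14/15:1/15

KY:YX = 14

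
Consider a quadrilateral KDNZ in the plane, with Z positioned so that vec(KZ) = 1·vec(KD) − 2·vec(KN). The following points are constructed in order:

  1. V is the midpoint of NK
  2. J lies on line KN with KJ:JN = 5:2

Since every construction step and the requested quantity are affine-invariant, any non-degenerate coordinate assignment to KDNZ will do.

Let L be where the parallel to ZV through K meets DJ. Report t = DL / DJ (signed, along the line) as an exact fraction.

Choose coordinates K = (0, 0), D = (1, 0), N = (0, 1), Z = (1, -2).
1. V is the midpoint of NK ⇒ V = (0, 1/2)
2. J lies on line KN with KJ:JN = 5:2 ⇒ J = (0, 5/7)
through K parallel to ZV: direction (-1, 5/2); meets DJ at L = (-2/5, 1)
L = D + t·(J−D) with t = 7/5

t = 7/5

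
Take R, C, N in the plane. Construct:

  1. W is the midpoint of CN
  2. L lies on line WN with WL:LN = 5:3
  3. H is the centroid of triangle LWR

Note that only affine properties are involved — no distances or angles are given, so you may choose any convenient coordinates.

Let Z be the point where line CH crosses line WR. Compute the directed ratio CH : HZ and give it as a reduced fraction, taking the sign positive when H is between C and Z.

Choose coordinates R = (0, 0), C = (1, 0), N = (0, 1).
1. W is the midpoint of CN ⇒ W = (1/2, 1/2)
2. L lies on line WN with WL:LN = 5:3 ⇒ L = (3/16, 13/16)
3. H is the centroid of triangle LWR ⇒ H = (11/48, 7/16)
line CH meets WR at Z = (21/58, 21/58)
H = C + t·(Z−C) with t = 29/24, so CH:HZ = 29/24:-5/24

CH:HZ = -29/5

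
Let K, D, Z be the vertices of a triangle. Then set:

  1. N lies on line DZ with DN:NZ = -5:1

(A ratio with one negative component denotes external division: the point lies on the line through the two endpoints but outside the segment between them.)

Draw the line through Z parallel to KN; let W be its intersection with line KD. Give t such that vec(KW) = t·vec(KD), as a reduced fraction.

Choose coordinates K = (0, 0), D = (1, 0), Z = (0, 1).
1. N lies on line DZ with DN:NZ = -5:1 ⇒ N = (-1/4, 5/4)
through Z parallel to KN: direction (-1/4, 5/4); meets KD at W = (1/5, 0)
W = K + t·(D−K) with t = 1/5

t = 1/5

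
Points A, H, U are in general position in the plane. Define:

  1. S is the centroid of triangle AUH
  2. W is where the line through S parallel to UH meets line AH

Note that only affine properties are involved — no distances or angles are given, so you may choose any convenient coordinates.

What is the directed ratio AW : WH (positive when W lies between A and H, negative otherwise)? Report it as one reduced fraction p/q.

Assign A = (0, 0), H = (1, 0), U = (0, 1) — the answer is frame-independent, so this choice is without loss of generality.
1. S is the centroid of triangle AUH ⇒ S = (1/3, 1/3)
2. W is where the line through S parallel to UH meets line AH ⇒ W = (2/3, 0)
W = A + t·(H−A) with t = 2/3, so AW:WH = t:(1−t) = 2/3:1/3

AW:WH = 2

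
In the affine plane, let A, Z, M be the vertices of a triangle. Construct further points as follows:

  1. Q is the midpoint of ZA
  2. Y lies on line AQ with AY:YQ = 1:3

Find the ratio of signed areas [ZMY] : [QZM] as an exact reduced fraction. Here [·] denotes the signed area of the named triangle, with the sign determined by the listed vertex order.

[ZMY]:[QZM] = 7/4

Set A = (0, 0), Z = (1, 0), M = (0, 1); any affine frame gives the same invariant.
1. Q is the midpoint of ZA ⇒ Q = (1/2, 0)
2. Y lies on line AQ with AY:YQ = 1:3 ⇒ Y = (1/8, 0)
2·[ZMY] = 7/8, 2·[QZM] = 1/2
[ZMY]:[QZM] = 7/8:1/2 = 7/4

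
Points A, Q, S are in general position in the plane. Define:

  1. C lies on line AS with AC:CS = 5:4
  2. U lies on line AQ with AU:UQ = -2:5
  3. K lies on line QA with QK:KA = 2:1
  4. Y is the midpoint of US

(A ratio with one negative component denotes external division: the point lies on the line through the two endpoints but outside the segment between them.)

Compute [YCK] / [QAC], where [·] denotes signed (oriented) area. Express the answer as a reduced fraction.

Work in coordinates with A = (0, 0), Q = (1, 0), S = (0, 1).
1. C lies on line AS with AC:CS = 5:4 ⇒ C = (0, 5/9)
2. U lies on line AQ with AU:UQ = -2:5 ⇒ U = (-2/3, 0)
3. K lies on line QA with QK:KA = 2:1 ⇒ K = (1/3, 0)
4. Y is the midpoint of US ⇒ Y = (-1/3, 1/2)
2·[YCK] = -11/54, 2·[QAC] = -5/9
[YCK]:[QAC] = -11/54:-5/9 = 11/30

[YCK]:[QAC] = 11/30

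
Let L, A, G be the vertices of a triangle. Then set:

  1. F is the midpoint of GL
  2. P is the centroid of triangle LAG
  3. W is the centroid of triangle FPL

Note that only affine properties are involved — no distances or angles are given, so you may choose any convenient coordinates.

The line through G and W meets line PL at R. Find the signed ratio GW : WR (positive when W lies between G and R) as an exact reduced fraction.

GW:WR = 5

Assign L = (0, 0), A = (1, 0), G = (0, 1) — the answer is frame-independent, so this choice is without loss of generality.
1. F is the midpoint of GL ⇒ F = (0, 1/2)
2. P is the centroid of triangle LAG ⇒ P = (1/3, 1/3)
3. W is the centroid of triangle FPL ⇒ W = (1/9, 5/18)
line GW meets PL at R = (2/15, 2/15)
W = G + t·(R−G) with t = 5/6, so GW:WR = 5/6:1/6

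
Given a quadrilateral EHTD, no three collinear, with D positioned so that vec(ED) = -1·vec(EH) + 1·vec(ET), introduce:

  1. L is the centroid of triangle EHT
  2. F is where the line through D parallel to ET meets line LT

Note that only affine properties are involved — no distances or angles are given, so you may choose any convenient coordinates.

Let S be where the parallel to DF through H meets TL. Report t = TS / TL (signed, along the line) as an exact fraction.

t = 3

Assign E = (0, 0), H = (1, 0), T = (0, 1), D = (-1, 1) — the answer is frame-independent, so this choice is without loss of generality.
1. L is the centroid of triangle EHT ⇒ L = (1/3, 1/3)
2. F is where the line through D parallel to ET meets line LT ⇒ F = (-1, 3)
through H parallel to DF: direction (0, 2); meets TL at S = (1, -1)
S = T + t·(L−T) with t = 3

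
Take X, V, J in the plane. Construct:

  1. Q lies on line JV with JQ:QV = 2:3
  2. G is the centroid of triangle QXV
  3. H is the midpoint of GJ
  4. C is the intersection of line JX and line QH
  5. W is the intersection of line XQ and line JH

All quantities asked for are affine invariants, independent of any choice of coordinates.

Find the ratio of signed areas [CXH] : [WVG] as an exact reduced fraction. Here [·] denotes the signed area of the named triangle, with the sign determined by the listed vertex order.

[CXH]:[WVG] = -63/50

Choose coordinates X = (0, 0), V = (1, 0), J = (0, 1).
1. Q lies on line JV with JQ:QV = 2:3 ⇒ Q = (2/5, 3/5)
2. G is the centroid of triangle QXV ⇒ G = (7/15, 1/5)
3. H is the midpoint of GJ ⇒ H = (7/30, 3/5)
4. C is the intersection of line JX and line QH ⇒ C = (0, 3/5)
5. W is the intersection of line XQ and line JH ⇒ W = (14/45, 7/15)
2·[CXH] = 7/50, 2·[WVG] = -1/9
[CXH]:[WVG] = 7/50:-1/9 = -63/50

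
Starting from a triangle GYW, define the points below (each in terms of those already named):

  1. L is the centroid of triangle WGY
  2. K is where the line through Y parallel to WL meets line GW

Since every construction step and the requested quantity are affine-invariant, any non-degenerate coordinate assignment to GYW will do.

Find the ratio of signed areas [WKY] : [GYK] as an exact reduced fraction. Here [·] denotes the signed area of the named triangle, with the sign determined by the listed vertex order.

[WKY]:[GYK] = -1/2

Work in coordinates with G = (0, 0), Y = (1, 0), W = (0, 1).
1. L is the centroid of triangle WGY ⇒ L = (1/3, 1/3)
2. K is where the line through Y parallel to WL meets line GW ⇒ K = (0, 2)
2·[WKY] = -1, 2·[GYK] = 2
[WKY]:[GYK] = -1:2 = -1/2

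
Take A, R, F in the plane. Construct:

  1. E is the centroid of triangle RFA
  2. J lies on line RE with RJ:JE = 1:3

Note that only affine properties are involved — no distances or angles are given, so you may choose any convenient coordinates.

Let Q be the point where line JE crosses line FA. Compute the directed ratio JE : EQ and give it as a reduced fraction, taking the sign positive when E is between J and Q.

JE:EQ = 3/2

Choose coordinates A = (0, 0), R = (1, 0), F = (0, 1).
1. E is the centroid of triangle RFA ⇒ E = (1/3, 1/3)
2. J lies on line RE with RJ:JE = 1:3 ⇒ J = (5/6, 1/12)
line JE meets FA at Q = (0, 1/2)
E = J + t·(Q−J) with t = 3/5, so JE:EQ = 3/5:2/5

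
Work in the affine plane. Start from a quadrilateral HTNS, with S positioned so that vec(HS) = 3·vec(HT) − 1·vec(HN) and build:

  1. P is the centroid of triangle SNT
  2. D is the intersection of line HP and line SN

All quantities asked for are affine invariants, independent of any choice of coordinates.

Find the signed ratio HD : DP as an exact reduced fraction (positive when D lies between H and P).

HD:DP = -9

Choose coordinates H = (0, 0), T = (1, 0), N = (0, 1), S = (3, -1).
1. P is the centroid of triangle SNT ⇒ P = (4/3, 0)
2. D is the intersection of line HP and line SN ⇒ D = (3/2, 0)
D = H + t·(P−H) with t = 9/8, so HD:DP = t:(1−t) = 9/8:-1/8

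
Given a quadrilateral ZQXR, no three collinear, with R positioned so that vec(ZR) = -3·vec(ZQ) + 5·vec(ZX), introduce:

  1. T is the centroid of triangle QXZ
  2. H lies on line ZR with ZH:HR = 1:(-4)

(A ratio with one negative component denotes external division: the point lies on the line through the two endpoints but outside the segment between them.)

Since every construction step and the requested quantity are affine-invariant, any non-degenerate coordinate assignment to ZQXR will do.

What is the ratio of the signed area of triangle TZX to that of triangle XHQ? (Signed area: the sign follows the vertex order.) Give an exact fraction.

[TZX]:[XHQ] = -1/5

Set Z = (0, 0), Q = (1, 0), X = (0, 1), R = (-3, 5); any affine frame gives the same invariant.
1. T is the centroid of triangle QXZ ⇒ T = (1/3, 1/3)
2. H lies on line ZR with ZH:HR = 1:(-4) ⇒ H = (1, -5/3)
2·[TZX] = -1/3, 2·[XHQ] = 5/3
[TZX]:[XHQ] = -1/3:5/3 = -1/5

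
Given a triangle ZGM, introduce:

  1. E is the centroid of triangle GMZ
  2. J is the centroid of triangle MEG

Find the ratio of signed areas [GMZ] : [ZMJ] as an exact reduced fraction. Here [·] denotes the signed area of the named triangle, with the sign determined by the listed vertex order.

[GMZ]:[ZMJ] = -9/4

Work in coordinates with Z = (0, 0), G = (1, 0), M = (0, 1).
1. E is the centroid of triangle GMZ ⇒ E = (1/3, 1/3)
2. J is the centroid of triangle MEG ⇒ J = (4/9, 4/9)
2·[GMZ] = 1, 2·[ZMJ] = -4/9
[GMZ]:[ZMJ] = 1:-4/9 = -9/4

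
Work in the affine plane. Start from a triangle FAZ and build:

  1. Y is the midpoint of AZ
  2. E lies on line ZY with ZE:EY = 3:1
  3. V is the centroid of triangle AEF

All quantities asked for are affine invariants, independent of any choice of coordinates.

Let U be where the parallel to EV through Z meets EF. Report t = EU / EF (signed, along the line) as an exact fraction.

Choose coordinates F = (0, 0), A = (1, 0), Z = (0, 1).
1. Y is the midpoint of AZ ⇒ Y = (1/2, 1/2)
2. E lies on line ZY with ZE:EY = 3:1 ⇒ E = (3/8, 5/8)
3. V is the centroid of triangle AEF ⇒ V = (11/24, 5/24)
through Z parallel to EV: direction (1/12, -5/12); meets EF at U = (3/20, 1/4)
U = E + t·(F−E) with t = 3/5

t = 3/5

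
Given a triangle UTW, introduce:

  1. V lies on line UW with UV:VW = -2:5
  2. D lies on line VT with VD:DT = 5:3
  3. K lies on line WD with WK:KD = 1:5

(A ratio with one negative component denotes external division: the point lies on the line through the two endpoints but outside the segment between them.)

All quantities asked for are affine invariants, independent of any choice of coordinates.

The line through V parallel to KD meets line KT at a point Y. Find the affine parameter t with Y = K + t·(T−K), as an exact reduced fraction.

t = -5/3

Work in coordinates with U = (0, 0), T = (1, 0), W = (0, 1).
1. V lies on line UW with UV:VW = -2:5 ⇒ V = (0, -2/3)
2. D lies on line VT with VD:DT = 5:3 ⇒ D = (5/8, -1/4)
3. K lies on line WD with WK:KD = 1:5 ⇒ K = (5/48, 19/24)
through V parallel to KD: direction (25/48, -25/24); meets KT at Y = (-25/18, 19/9)
Y = K + t·(T−K) with t = -5/3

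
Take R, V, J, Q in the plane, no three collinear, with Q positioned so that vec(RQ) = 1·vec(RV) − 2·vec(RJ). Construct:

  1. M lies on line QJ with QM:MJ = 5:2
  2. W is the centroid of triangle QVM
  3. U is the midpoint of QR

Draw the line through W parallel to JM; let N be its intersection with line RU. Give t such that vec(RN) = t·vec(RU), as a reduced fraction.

t = 10/3

Assign R = (0, 0), V = (1, 0), J = (0, 1), Q = (1, -2) — the answer is frame-independent, so this choice is without loss of generality.
1. M lies on line QJ with QM:MJ = 5:2 ⇒ M = (2/7, 1/7)
2. W is the centroid of triangle QVM ⇒ W = (16/21, -13/21)
3. U is the midpoint of QR ⇒ U = (1/2, -1)
through W parallel to JM: direction (2/7, -6/7); meets RU at N = (5/3, -10/3)
N = R + t·(U−R) with t = 10/3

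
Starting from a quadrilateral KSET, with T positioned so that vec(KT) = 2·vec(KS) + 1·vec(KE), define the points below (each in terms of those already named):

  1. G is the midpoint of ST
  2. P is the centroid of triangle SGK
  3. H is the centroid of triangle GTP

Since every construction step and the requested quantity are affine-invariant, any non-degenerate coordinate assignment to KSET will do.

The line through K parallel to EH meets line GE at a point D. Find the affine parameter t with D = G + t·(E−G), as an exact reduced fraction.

t = -25

Assign K = (0, 0), S = (1, 0), E = (0, 1), T = (2, 1) — the answer is frame-independent, so this choice is without loss of generality.
1. G is the midpoint of ST ⇒ G = (3/2, 1/2)
2. P is the centroid of triangle SGK ⇒ P = (5/6, 1/6)
3. H is the centroid of triangle GTP ⇒ H = (13/9, 5/9)
through K parallel to EH: direction (13/9, -4/9); meets GE at D = (39, -12)
D = G + t·(E−G) with t = -25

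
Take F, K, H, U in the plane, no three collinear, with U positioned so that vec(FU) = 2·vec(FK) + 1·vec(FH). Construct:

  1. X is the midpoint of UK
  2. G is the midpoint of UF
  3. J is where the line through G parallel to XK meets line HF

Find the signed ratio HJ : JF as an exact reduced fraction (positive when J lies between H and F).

Work in coordinates with F = (0, 0), K = (1, 0), H = (0, 1), U = (2, 1).
1. X is the midpoint of UK ⇒ X = (3/2, 1/2)
2. G is the midpoint of UF ⇒ G = (1, 1/2)
3. J is where the line through G parallel to XK meets line HF ⇒ J = (0, -1/2)
J = H + t·(F−H) with t = 3/2, so HJ:JF = t:(1−t) = 3/2:-1/2

HJ:JF = -3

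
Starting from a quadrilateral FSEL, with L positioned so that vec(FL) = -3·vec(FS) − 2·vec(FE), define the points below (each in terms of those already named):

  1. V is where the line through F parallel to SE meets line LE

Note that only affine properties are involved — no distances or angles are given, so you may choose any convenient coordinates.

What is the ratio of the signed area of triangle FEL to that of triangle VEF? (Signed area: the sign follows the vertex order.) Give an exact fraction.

Work in coordinates with F = (0, 0), S = (1, 0), E = (0, 1), L = (-3, -2).
1. V is where the line through F parallel to SE meets line LE ⇒ V = (-1/2, 1/2)
2·[FEL] = 3, 2·[VEF] = -1/2
[FEL]:[VEF] = 3:-1/2 = -6

[FEL]:[VEF] = -6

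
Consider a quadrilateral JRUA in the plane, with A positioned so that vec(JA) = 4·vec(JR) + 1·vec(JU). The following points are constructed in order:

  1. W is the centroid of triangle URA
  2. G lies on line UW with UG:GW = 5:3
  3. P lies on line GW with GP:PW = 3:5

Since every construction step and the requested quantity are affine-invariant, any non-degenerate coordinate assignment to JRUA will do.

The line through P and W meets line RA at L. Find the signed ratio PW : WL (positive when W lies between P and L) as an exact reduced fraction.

PW:WL = 15/32

Set J = (0, 0), R = (1, 0), U = (0, 1), A = (4, 1); any affine frame gives the same invariant.
1. W is the centroid of triangle URA ⇒ W = (5/3, 2/3)
2. G lies on line UW with UG:GW = 5:3 ⇒ G = (25/24, 19/24)
3. P lies on line GW with GP:PW = 3:5 ⇒ P = (245/192, 143/192)
line PW meets RA at L = (5/2, 1/2)
W = P + t·(L−P) with t = 15/47, so PW:WL = 15/47:32/47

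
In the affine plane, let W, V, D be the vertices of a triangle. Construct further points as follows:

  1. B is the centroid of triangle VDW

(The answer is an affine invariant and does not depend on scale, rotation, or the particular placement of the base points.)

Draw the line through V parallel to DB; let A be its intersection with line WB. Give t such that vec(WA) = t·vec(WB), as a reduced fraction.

t = 2

Work in coordinates with W = (0, 0), V = (1, 0), D = (0, 1).
1. B is the centroid of triangle VDW ⇒ B = (1/3, 1/3)
through V parallel to DB: direction (1/3, -2/3); meets WB at A = (2/3, 2/3)
A = W + t·(B−W) with t = 2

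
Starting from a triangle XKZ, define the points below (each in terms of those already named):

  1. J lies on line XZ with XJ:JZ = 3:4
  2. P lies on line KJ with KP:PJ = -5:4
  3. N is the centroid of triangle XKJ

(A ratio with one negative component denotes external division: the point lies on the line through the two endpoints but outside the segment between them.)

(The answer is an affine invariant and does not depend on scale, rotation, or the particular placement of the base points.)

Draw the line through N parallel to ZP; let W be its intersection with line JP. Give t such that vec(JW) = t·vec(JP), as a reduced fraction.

Set X = (0, 0), K = (1, 0), Z = (0, 1); any affine frame gives the same invariant.
1. J lies on line XZ with XJ:JZ = 3:4 ⇒ J = (0, 3/7)
2. P lies on line KJ with KP:PJ = -5:4 ⇒ P = (-4, 15/7)
3. N is the centroid of triangle XKJ ⇒ N = (1/3, 1/7)
through N parallel to ZP: direction (-4, 8/7); meets JP at W = (4/3, -1/7)
W = J + t·(P−J) with t = -1/3

t = -1/3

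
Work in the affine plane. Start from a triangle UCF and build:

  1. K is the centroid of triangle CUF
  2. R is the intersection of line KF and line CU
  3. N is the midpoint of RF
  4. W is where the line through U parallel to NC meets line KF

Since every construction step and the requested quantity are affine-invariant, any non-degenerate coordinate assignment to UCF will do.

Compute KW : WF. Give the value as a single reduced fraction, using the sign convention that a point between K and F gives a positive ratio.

Set U = (0, 0), C = (1, 0), F = (0, 1); any affine frame gives the same invariant.
1. K is the centroid of triangle CUF ⇒ K = (1/3, 1/3)
2. R is the intersection of line KF and line CU ⇒ R = (1/2, 0)
3. N is the midpoint of RF ⇒ N = (1/4, 1/2)
4. W is where the line through U parallel to NC meets line KF ⇒ W = (3/4, -1/2)
W = K + t·(F−K) with t = -5/4, so KW:WF = t:(1−t) = -5/4:9/4

KW:WF = -5/9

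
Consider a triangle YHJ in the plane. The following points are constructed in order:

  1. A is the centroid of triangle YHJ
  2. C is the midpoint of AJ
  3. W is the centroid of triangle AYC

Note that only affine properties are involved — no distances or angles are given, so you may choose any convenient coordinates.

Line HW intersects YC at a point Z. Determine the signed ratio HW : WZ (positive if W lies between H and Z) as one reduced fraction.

HW:WZ = 11

Set Y = (0, 0), H = (1, 0), J = (0, 1); any affine frame gives the same invariant.
1. A is the centroid of triangle YHJ ⇒ A = (1/3, 1/3)
2. C is the midpoint of AJ ⇒ C = (1/6, 2/3)
3. W is the centroid of triangle AYC ⇒ W = (1/6, 1/3)
line HW meets YC at Z = (1/11, 4/11)
W = H + t·(Z−H) with t = 11/12, so HW:WZ = 11/12:1/12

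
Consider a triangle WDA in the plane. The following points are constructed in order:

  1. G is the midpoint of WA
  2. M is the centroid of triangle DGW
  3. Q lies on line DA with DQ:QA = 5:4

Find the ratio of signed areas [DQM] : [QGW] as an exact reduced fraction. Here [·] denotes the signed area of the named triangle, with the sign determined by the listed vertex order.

[DQM]:[QGW] = 5/4

Set W = (0, 0), D = (1, 0), A = (0, 1); any affine frame gives the same invariant.
1. G is the midpoint of WA ⇒ G = (0, 1/2)
2. M is the centroid of triangle DGW ⇒ M = (1/3, 1/6)
3. Q lies on line DA with DQ:QA = 5:4 ⇒ Q = (4/9, 5/9)
2·[DQM] = 5/18, 2·[QGW] = 2/9
[DQM]:[QGW] = 5/18:2/9 = 5/4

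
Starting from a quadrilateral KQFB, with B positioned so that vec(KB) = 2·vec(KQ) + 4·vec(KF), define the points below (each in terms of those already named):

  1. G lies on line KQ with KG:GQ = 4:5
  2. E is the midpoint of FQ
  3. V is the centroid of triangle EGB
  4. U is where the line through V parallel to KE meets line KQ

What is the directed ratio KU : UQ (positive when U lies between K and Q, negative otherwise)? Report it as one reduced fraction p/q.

KU:UQ = -14/41

Work in coordinates with K = (0, 0), Q = (1, 0), F = (0, 1), B = (2, 4).
1. G lies on line KQ with KG:GQ = 4:5 ⇒ G = (4/9, 0)
2. E is the midpoint of FQ ⇒ E = (1/2, 1/2)
3. V is the centroid of triangle EGB ⇒ V = (53/54, 3/2)
4. U is where the line through V parallel to KE meets line KQ ⇒ U = (-14/27, 0)
U = K + t·(Q−K) with t = -14/27, so KU:UQ = t:(1−t) = -14/27:41/27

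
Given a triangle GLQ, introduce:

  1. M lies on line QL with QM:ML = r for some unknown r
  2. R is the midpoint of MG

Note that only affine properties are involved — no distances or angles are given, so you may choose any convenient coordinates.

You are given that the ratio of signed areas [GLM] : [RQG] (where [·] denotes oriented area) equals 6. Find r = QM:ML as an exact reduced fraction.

r = 1/3

Choose coordinates G = (0, 0), L = (1, 0), Q = (0, 1).
1. With QM:ML = r, write λ = r/(r+1) so M = Q + λ·(L−Q); M is affine-linear in λ
2. R is the midpoint of MG ⇒ R is an affine combination of earlier points and hence also affine-linear in λ
Every point depending on M is an affine combination of M and λ-independent points, so each such coordinate is linear in λ; the λ² term in each signed area is a multiple of (L−Q)×(L−Q) = 0, so 2·[GLM] and 2·[RQG] are each linear in λ. Evaluating at λ=0 and λ=1:
  2·[GLM] = −λ + 1,   2·[RQG] = 1/2·λ
So [GLM]:[RQG] = (−λ + 1) / (1/2·λ). Setting this equal to 6:
  −λ + 1 = 6·(1/2·λ)  ⇒  λ = 1/4
Then r = λ/(1−λ) = (1/4)/(3/4) = 1/3. Check: with r = 1/3, M = (1/4, 3/4) and [GLM]:[RQG] = 6 as required.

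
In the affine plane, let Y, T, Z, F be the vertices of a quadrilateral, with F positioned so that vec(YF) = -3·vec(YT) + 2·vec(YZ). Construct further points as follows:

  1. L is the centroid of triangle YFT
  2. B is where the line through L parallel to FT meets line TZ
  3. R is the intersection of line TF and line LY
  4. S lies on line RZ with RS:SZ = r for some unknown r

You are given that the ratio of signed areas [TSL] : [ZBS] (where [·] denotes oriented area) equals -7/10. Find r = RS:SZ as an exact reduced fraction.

r = 3/5

Set Y = (0, 0), T = (1, 0), Z = (0, 1), F = (-3, 2); any affine frame gives the same invariant.
1. L is the centroid of triangle YFT ⇒ L = (-2/3, 2/3)
2. B is where the line through L parallel to FT meets line TZ ⇒ B = (4/3, -1/3)
3. R is the intersection of line TF and line LY ⇒ R = (-1, 1)
4. With RS:SZ = r, write λ = r/(r+1) so S = R + λ·(Z−R); S is affine-linear in λ
Every point depending on S is an affine combination of S and λ-independent points, so each such coordinate is linear in λ; the λ² term in each signed area is a multiple of (Z−R)×(Z−R) = 0, so 2·[TSL] and 2·[ZBS] are each linear in λ. Evaluating at λ=0 and λ=1:
  2·[TSL] = 2/3·λ + 1/3,   2·[ZBS] = 4/3·λ − 4/3
So [TSL]:[ZBS] = (2/3·λ + 1/3) / (4/3·λ − 4/3). Setting this equal to -7/10:
  2/3·λ + 1/3 = -7/10·(4/3·λ − 4/3)  ⇒  λ = 3/8
Then r = λ/(1−λ) = (3/8)/(5/8) = 3/5. Check: with r = 3/5, S = (-5/8, 1) and [TSL]:[ZBS] = -7/10 as required.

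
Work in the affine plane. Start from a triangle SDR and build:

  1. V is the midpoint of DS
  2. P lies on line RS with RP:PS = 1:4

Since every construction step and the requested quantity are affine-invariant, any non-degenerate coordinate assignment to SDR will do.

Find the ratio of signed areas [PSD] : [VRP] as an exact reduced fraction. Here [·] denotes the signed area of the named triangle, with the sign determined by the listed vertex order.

Assign S = (0, 0), D = (1, 0), R = (0, 1) — the answer is frame-independent, so this choice is without loss of generality.
1. V is the midpoint of DS ⇒ V = (1/2, 0)
2. P lies on line RS with RP:PS = 1:4 ⇒ P = (0, 4/5)
2·[PSD] = 4/5, 2·[VRP] = 1/10
[PSD]:[VRP] = 4/5:1/10 = 8

[PSD]:[VRP] = 8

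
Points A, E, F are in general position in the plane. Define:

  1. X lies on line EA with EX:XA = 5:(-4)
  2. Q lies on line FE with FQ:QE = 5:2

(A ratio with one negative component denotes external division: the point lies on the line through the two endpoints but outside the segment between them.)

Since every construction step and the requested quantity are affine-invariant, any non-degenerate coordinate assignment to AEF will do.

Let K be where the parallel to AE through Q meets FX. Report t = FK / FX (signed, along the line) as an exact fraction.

t = 5/7

Choose coordinates A = (0, 0), E = (1, 0), F = (0, 1).
1. X lies on line EA with EX:XA = 5:(-4) ⇒ X = (-4, 0)
2. Q lies on line FE with FQ:QE = 5:2 ⇒ Q = (5/7, 2/7)
through Q parallel to AE: direction (1, 0); meets FX at K = (-20/7, 2/7)
K = F + t·(X−F) with t = 5/7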